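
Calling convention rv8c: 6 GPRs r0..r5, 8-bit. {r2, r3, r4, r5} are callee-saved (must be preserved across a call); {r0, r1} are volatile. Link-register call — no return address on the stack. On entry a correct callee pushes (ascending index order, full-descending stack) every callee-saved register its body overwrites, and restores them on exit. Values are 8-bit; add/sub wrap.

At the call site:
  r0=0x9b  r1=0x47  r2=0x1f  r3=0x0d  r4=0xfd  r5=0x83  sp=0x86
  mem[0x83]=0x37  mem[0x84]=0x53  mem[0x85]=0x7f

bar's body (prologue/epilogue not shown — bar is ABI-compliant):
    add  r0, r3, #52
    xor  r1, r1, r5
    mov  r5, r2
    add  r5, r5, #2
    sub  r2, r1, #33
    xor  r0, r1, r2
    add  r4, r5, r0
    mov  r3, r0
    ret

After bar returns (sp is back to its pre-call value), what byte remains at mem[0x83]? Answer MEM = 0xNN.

prologue: push r2 -> mem[0x85]=0x1f, sp=0x85
prologue: push r3 -> mem[0x84]=0x0d, sp=0x84
prologue: push r4 -> mem[0x83]=0xfd, sp=0x83
prologue: push r5 -> mem[0x82]=0x83, sp=0x82
body[0] add  r0, r3, #52 -> r0=0x41
body[1] xor  r1, r1, r5 -> r1=0xc4
body[2] mov  r5, r2 -> r5=0x1f
body[3] add  r5, r5, #2 -> r5=0x21
body[4] sub  r2, r1, #33 -> r2=0xa3
body[5] xor  r0, r1, r2 -> r0=0x67
body[6] add  r4, r5, r0 -> r4=0x88
body[7] mov  r3, r0 -> r3=0x67
epilogue: pop r5=0x83, sp=0x83
epilogue: pop r4=0xfd, sp=0x84
epilogue: pop r3=0x0d, sp=0x85
epilogue: pop r2=0x1f, sp=0x86
prologue pushed ['r2', 'r3', 'r4', 'r5'] at ['0x85', '0x84', '0x83', '0x82']

MEM = 0xfd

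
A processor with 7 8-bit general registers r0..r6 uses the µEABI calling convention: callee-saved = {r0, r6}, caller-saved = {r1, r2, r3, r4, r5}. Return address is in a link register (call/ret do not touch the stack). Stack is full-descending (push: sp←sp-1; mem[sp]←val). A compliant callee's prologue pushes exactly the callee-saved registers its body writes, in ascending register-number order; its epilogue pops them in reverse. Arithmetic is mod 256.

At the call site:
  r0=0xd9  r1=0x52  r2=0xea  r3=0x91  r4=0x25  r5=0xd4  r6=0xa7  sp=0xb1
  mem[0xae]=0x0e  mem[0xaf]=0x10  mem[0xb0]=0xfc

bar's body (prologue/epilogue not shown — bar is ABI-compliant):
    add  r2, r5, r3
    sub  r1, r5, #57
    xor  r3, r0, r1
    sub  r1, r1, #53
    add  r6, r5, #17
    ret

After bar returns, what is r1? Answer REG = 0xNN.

REG = 0x66

prologue: push r6 → mem[0xb0]=0xa7, sp=0xb0
body[0] add  r2, r5, r3 → r2=0x65
body[1] sub  r1, r5, #57 → r1=0x9b
body[2] xor  r3, r0, r1 → r3=0x42
body[3] sub  r1, r1, #53 → r1=0x66
body[4] add  r6, r5, #17 → r6=0xe5
epilogue: pop r6=0xa7, sp=0xb1
r1 is caller-saved → body value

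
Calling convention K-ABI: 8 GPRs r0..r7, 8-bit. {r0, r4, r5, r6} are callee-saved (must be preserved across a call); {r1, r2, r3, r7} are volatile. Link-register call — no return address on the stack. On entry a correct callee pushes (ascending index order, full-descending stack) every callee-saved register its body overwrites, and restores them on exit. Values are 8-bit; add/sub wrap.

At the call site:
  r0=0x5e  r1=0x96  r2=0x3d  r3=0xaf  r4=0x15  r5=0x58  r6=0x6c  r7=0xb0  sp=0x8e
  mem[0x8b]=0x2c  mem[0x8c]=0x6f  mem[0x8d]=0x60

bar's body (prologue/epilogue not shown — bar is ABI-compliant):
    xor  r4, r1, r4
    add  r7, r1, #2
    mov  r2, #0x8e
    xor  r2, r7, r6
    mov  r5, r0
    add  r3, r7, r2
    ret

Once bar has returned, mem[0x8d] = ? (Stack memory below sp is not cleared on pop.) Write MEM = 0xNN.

MEM = 0x15

prologue: push r4 → mem[0x8d]=0x15, sp=0x8d
prologue: push r5 → mem[0x8c]=0x58, sp=0x8c
body[0] xor  r4, r1, r4 → r4=0x83
body[1] add  r7, r1, #2 → r7=0x98
body[2] mov  r2, #0x8e → r2=0x8e
body[3] xor  r2, r7, r6 → r2=0xf4
body[4] mov  r5, r0 → r5=0x5e
body[5] add  r3, r7, r2 → r3=0x8c
epilogue: pop r5=0x58, sp=0x8d
epilogue: pop r4=0x15, sp=0x8e
prologue pushed ['r4', 'r5'] at ['0x8d', '0x8c']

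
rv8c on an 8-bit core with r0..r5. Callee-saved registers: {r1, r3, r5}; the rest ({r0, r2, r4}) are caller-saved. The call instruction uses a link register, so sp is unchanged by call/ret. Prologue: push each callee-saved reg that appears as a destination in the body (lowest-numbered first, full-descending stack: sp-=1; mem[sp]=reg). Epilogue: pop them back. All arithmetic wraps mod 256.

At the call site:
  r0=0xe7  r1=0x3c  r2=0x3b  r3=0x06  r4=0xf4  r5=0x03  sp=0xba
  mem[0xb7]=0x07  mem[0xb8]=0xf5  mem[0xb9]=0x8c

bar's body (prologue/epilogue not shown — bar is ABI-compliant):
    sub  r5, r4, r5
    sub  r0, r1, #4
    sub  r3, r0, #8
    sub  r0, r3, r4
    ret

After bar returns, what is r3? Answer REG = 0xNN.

prologue: push r3 -> mem[0xb9]=0x06, sp=0xb9
prologue: push r5 -> mem[0xb8]=0x03, sp=0xb8
body[0] sub  r5, r4, r5 -> r5=0xf1
body[1] sub  r0, r1, #4 -> r0=0x38
body[2] sub  r3, r0, #8 -> r3=0x30
body[3] sub  r0, r3, r4 -> r0=0x3c
epilogue: pop r5=0x03, sp=0xb9
epilogue: pop r3=0x06, sp=0xba
r3 is callee-saved -> restored

REG = 0x06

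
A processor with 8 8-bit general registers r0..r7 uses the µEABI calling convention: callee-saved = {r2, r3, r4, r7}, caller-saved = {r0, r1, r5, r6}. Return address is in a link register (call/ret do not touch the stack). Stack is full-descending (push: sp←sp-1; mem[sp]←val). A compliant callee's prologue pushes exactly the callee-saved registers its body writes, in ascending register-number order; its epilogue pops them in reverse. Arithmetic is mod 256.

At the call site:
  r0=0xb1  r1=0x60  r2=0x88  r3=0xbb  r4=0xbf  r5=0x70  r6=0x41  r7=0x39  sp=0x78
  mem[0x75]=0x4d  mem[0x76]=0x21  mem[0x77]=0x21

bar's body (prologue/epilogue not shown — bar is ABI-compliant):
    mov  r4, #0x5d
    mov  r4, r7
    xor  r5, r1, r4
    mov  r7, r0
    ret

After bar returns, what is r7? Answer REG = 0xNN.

REG = 0x39

prologue: push r4 → mem[0x77]=0xbf, sp=0x77
prologue: push r7 → mem[0x76]=0x39, sp=0x76
body[0] mov  r4, #0x5d → r4=0x5d
body[1] mov  r4, r7 → r4=0x39
body[2] xor  r5, r1, r4 → r5=0x59
body[3] mov  r7, r0 → r7=0xb1
epilogue: pop r7=0x39, sp=0x77
epilogue: pop r4=0xbf, sp=0x78
r7 is callee-saved → restored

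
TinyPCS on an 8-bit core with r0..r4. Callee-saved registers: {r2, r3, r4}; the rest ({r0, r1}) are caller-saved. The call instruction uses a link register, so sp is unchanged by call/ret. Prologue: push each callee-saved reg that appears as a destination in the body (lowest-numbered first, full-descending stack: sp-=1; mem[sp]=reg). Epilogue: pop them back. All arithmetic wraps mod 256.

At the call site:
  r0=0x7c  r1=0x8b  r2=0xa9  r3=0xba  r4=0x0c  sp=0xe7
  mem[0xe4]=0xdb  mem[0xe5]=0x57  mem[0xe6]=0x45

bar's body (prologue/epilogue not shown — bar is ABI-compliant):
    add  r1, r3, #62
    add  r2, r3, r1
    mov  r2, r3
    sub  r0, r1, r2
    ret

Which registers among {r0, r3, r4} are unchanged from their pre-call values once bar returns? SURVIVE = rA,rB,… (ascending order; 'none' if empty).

prologue: push r2 -> mem[0xe6]=0xa9, sp=0xe6
body[0] add  r1, r3, #62 -> r1=0xf8
body[1] add  r2, r3, r1 -> r2=0xb2
body[2] mov  r2, r3 -> r2=0xba
body[3] sub  r0, r1, r2 -> r0=0x3e
epilogue: pop r2=0xa9, sp=0xe7
r0: caller-saved, written=True
r3: callee-saved, written=False
r4: callee-saved, written=False

SURVIVE = r3,r4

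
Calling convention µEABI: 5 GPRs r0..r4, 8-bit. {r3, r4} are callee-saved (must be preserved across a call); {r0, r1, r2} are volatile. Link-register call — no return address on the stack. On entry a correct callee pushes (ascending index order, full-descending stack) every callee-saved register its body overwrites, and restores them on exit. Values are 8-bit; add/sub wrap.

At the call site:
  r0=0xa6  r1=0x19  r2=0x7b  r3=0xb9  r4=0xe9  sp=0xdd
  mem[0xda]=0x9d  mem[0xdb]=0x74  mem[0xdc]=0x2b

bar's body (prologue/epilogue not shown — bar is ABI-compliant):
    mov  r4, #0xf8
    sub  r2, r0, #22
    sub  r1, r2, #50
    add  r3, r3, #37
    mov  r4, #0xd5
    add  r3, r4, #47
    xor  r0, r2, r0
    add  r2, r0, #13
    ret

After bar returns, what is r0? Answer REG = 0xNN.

REG = 0x36

prologue: push r3 -> mem[0xdc]=0xb9, sp=0xdc
prologue: push r4 -> mem[0xdb]=0xe9, sp=0xdb
body[0] mov  r4, #0xf8 -> r4=0xf8
body[1] sub  r2, r0, #22 -> r2=0x90
body[2] sub  r1, r2, #50 -> r1=0x5e
body[3] add  r3, r3, #37 -> r3=0xde
body[4] mov  r4, #0xd5 -> r4=0xd5
body[5] add  r3, r4, #47 -> r3=0x04
body[6] xor  r0, r2, r0 -> r0=0x36
body[7] add  r2, r0, #13 -> r2=0x43
epilogue: pop r4=0xe9, sp=0xdc
epilogue: pop r3=0xb9, sp=0xdd
r0 is caller-saved -> body value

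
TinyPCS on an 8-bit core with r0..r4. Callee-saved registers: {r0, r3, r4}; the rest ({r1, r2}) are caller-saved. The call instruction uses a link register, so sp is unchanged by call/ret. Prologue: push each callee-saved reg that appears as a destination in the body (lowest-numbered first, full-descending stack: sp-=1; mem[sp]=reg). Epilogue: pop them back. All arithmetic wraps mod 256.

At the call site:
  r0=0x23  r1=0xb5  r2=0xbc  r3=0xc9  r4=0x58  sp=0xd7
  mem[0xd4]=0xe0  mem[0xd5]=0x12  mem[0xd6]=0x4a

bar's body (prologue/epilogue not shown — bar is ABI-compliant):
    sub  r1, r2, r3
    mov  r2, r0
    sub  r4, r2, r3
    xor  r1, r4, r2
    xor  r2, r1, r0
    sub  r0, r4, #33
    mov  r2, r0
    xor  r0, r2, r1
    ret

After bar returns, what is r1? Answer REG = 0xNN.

REG = 0x79

prologue: push r0 -> mem[0xd6]=0x23, sp=0xd6
prologue: push r4 -> mem[0xd5]=0x58, sp=0xd5
body[0] sub  r1, r2, r3 -> r1=0xf3
body[1] mov  r2, r0 -> r2=0x23
body[2] sub  r4, r2, r3 -> r4=0x5a
body[3] xor  r1, r4, r2 -> r1=0x79
body[4] xor  r2, r1, r0 -> r2=0x5a
body[5] sub  r0, r4, #33 -> r0=0x39
body[6] mov  r2, r0 -> r2=0x39
body[7] xor  r0, r2, r1 -> r0=0x40
epilogue: pop r4=0x58, sp=0xd6
epilogue: pop r0=0x23, sp=0xd7
r1 is caller-saved -> body value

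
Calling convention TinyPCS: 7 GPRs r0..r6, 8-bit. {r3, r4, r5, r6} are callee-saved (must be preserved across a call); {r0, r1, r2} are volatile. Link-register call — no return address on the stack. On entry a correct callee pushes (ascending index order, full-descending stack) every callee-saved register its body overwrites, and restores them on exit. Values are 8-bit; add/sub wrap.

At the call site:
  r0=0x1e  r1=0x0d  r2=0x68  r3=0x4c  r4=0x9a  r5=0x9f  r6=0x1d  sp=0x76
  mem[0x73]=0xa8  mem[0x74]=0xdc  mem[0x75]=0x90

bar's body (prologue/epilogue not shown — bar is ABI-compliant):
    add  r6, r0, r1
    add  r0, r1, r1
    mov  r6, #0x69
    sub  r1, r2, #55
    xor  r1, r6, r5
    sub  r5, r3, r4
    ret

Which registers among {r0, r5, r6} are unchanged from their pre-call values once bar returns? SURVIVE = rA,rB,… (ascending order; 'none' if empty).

SURVIVE = r5,r6

prologue: push r5 -> mem[0x75]=0x9f, sp=0x75
prologue: push r6 -> mem[0x74]=0x1d, sp=0x74
body[0] add  r6, r0, r1 -> r6=0x2b
body[1] add  r0, r1, r1 -> r0=0x1a
body[2] mov  r6, #0x69 -> r6=0x69
body[3] sub  r1, r2, #55 -> r1=0x31
body[4] xor  r1, r6, r5 -> r1=0xf6
body[5] sub  r5, r3, r4 -> r5=0xb2
epilogue: pop r6=0x1d, sp=0x75
epilogue: pop r5=0x9f, sp=0x76
r0: caller-saved, written=True
r5: callee-saved, written=True
r6: callee-saved, written=True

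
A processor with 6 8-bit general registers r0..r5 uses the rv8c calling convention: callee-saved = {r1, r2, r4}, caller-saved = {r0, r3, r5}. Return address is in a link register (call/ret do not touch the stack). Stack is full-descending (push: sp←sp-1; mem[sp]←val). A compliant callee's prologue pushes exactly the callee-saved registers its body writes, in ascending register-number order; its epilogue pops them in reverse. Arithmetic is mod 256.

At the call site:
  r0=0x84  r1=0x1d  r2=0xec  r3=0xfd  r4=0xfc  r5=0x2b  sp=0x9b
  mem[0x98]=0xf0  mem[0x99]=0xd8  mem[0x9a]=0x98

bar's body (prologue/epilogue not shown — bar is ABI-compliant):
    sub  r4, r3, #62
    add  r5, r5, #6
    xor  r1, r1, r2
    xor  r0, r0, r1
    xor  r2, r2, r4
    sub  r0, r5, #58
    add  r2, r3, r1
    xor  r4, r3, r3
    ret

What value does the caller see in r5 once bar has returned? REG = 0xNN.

prologue: push r1 → mem[0x9a]=0x1d, sp=0x9a
prologue: push r2 → mem[0x99]=0xec, sp=0x99
prologue: push r4 → mem[0x98]=0xfc, sp=0x98
body[0] sub  r4, r3, #62 → r4=0xbf
body[1] add  r5, r5, #6 → r5=0x31
body[2] xor  r1, r1, r2 → r1=0xf1
body[3] xor  r0, r0, r1 → r0=0x75
body[4] xor  r2, r2, r4 → r2=0x53
body[5] sub  r0, r5, #58 → r0=0xf7
body[6] add  r2, r3, r1 → r2=0xee
body[7] xor  r4, r3, r3 → r4=0x00
epilogue: pop r4=0xfc, sp=0x99
epilogue: pop r2=0xec, sp=0x9a
epilogue: pop r1=0x1d, sp=0x9b
r5 is caller-saved → body value

REG = 0x31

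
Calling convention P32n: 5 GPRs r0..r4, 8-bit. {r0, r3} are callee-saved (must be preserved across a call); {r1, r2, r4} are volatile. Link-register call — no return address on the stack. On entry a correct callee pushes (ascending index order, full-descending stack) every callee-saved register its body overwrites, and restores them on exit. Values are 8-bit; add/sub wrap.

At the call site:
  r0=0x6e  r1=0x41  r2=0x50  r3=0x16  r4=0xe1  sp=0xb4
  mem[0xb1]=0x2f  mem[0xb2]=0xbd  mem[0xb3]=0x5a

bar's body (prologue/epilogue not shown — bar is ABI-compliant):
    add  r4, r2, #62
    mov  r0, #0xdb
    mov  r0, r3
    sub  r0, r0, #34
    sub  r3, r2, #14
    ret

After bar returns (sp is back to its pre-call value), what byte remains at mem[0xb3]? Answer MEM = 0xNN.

MEM = 0x6e

prologue: push r0 -> mem[0xb3]=0x6e, sp=0xb3
prologue: push r3 -> mem[0xb2]=0x16, sp=0xb2
body[0] add  r4, r2, #62 -> r4=0x8e
body[1] mov  r0, #0xdb -> r0=0xdb
body[2] mov  r0, r3 -> r0=0x16
body[3] sub  r0, r0, #34 -> r0=0xf4
body[4] sub  r3, r2, #14 -> r3=0x42
epilogue: pop r3=0x16, sp=0xb3
epilogue: pop r0=0x6e, sp=0xb4
prologue pushed ['r0', 'r3'] at ['0xb3', '0xb2']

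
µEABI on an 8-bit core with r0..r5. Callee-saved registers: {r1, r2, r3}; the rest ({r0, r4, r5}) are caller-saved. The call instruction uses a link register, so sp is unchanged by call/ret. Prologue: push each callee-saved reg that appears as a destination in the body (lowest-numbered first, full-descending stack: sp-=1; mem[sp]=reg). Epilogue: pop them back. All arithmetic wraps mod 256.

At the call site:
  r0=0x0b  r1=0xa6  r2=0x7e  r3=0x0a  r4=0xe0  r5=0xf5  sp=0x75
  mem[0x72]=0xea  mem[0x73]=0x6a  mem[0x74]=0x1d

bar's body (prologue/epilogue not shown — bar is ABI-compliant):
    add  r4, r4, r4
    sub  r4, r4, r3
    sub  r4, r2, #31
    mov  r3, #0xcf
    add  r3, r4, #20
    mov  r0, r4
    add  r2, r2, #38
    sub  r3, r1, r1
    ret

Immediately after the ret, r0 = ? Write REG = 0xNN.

REG = 0x5f

prologue: push r2 → mem[0x74]=0x7e, sp=0x74
prologue: push r3 → mem[0x73]=0x0a, sp=0x73
body[0] add  r4, r4, r4 → r4=0xc0
body[1] sub  r4, r4, r3 → r4=0xb6
body[2] sub  r4, r2, #31 → r4=0x5f
body[3] mov  r3, #0xcf → r3=0xcf
body[4] add  r3, r4, #20 → r3=0x73
body[5] mov  r0, r4 → r0=0x5f
body[6] add  r2, r2, #38 → r2=0xa4
body[7] sub  r3, r1, r1 → r3=0x00
epilogue: pop r3=0x0a, sp=0x74
epilogue: pop r2=0x7e, sp=0x75
r0 is caller-saved → body value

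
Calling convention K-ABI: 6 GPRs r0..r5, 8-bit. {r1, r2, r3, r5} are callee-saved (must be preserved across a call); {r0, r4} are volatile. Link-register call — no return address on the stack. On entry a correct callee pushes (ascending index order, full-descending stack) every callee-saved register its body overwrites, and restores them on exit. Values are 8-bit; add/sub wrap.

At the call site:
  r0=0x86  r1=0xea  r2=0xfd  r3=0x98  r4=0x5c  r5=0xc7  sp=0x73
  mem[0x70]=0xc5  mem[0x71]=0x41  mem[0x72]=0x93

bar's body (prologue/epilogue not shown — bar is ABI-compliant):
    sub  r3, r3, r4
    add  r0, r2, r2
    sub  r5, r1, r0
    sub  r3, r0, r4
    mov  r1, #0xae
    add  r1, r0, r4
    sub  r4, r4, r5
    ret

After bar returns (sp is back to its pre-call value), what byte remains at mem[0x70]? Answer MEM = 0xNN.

prologue: push r1 -> mem[0x72]=0xea, sp=0x72
prologue: push r3 -> mem[0x71]=0x98, sp=0x71
prologue: push r5 -> mem[0x70]=0xc7, sp=0x70
body[0] sub  r3, r3, r4 -> r3=0x3c
body[1] add  r0, r2, r2 -> r0=0xfa
body[2] sub  r5, r1, r0 -> r5=0xf0
body[3] sub  r3, r0, r4 -> r3=0x9e
body[4] mov  r1, #0xae -> r1=0xae
body[5] add  r1, r0, r4 -> r1=0x56
body[6] sub  r4, r4, r5 -> r4=0x6c
epilogue: pop r5=0xc7, sp=0x71
epilogue: pop r3=0x98, sp=0x72
epilogue: pop r1=0xea, sp=0x73
prologue pushed ['r1', 'r3', 'r5'] at ['0x72', '0x71', '0x70']

MEM = 0xc7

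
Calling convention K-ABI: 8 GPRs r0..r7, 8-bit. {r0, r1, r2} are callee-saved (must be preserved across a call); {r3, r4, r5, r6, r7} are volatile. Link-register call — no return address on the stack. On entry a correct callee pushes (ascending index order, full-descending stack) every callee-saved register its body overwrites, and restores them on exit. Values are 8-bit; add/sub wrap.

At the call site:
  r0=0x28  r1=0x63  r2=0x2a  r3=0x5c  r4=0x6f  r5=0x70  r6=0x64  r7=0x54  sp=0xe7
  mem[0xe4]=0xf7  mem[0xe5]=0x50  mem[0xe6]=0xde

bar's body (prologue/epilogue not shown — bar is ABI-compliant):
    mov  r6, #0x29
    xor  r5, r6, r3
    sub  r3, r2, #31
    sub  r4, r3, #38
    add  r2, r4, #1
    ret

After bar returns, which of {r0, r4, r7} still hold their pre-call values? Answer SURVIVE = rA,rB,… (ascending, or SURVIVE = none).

SURVIVE = r0,r7

prologue: push r2 → mem[0xe6]=0x2a, sp=0xe6
body[0] mov  r6, #0x29 → r6=0x29
body[1] xor  r5, r6, r3 → r5=0x75
body[2] sub  r3, r2, #31 → r3=0x0b
body[3] sub  r4, r3, #38 → r4=0xe5
body[4] add  r2, r4, #1 → r2=0xe6
epilogue: pop r2=0x2a, sp=0xe7
r0: callee-saved, written=False
r4: caller-saved, written=True
r7: caller-saved, written=False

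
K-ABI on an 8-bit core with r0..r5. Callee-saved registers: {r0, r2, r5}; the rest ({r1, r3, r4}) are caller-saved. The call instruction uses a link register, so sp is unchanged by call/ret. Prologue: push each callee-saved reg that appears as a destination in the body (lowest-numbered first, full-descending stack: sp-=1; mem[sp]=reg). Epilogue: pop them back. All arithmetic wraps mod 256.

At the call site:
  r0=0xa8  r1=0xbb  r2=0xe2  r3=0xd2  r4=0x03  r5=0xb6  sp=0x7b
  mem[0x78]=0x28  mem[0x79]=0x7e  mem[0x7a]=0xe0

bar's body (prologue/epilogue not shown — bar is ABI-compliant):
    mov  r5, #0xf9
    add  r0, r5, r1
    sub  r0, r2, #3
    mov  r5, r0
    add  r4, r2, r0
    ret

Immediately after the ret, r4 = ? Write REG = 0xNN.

REG = 0xc1

prologue: push r0 -> mem[0x7a]=0xa8, sp=0x7a
prologue: push r5 -> mem[0x79]=0xb6, sp=0x79
body[0] mov  r5, #0xf9 -> r5=0xf9
body[1] add  r0, r5, r1 -> r0=0xb4
body[2] sub  r0, r2, #3 -> r0=0xdf
body[3] mov  r5, r0 -> r5=0xdf
body[4] add  r4, r2, r0 -> r4=0xc1
epilogue: pop r5=0xb6, sp=0x7a
epilogue: pop r0=0xa8, sp=0x7b
r4 is caller-saved -> body value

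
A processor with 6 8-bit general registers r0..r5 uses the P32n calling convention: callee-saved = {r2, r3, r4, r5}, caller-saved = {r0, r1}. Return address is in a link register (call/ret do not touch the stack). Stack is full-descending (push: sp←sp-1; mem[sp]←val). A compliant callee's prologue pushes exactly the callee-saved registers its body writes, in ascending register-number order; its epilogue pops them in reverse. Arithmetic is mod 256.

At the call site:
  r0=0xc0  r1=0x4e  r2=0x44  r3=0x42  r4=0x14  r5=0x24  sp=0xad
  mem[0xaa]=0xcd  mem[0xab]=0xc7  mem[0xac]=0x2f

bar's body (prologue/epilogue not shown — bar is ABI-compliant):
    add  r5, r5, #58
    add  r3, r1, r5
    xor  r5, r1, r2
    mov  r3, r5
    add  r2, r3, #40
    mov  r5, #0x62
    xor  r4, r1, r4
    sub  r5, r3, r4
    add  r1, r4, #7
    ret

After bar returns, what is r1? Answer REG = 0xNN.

prologue: push r2 → mem[0xac]=0x44, sp=0xac
prologue: push r3 → mem[0xab]=0x42, sp=0xab
prologue: push r4 → mem[0xaa]=0x14, sp=0xaa
prologue: push r5 → mem[0xa9]=0x24, sp=0xa9
body[0] add  r5, r5, #58 → r5=0x5e
body[1] add  r3, r1, r5 → r3=0xac
body[2] xor  r5, r1, r2 → r5=0x0a
body[3] mov  r3, r5 → r3=0x0a
body[4] add  r2, r3, #40 → r2=0x32
body[5] mov  r5, #0x62 → r5=0x62
body[6] xor  r4, r1, r4 → r4=0x5a
body[7] sub  r5, r3, r4 → r5=0xb0
body[8] add  r1, r4, #7 → r1=0x61
epilogue: pop r5=0x24, sp=0xaa
epilogue: pop r4=0x14, sp=0xab
epilogue: pop r3=0x42, sp=0xac
epilogue: pop r2=0x44, sp=0xad
r1 is caller-saved → body value

REG = 0x61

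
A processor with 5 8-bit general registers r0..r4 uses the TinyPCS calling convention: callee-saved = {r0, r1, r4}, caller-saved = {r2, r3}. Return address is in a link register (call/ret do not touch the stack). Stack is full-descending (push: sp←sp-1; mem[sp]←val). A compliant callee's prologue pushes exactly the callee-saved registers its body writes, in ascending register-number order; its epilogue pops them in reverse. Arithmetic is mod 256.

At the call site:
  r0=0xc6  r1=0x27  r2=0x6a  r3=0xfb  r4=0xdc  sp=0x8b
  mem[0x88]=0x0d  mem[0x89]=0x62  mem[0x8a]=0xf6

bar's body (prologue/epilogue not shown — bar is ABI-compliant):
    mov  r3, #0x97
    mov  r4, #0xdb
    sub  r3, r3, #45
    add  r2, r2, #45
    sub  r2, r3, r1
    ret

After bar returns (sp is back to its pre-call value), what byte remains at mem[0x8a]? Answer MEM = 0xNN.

MEM = 0xdc

prologue: push r4 → mem[0x8a]=0xdc, sp=0x8a
body[0] mov  r3, #0x97 → r3=0x97
body[1] mov  r4, #0xdb → r4=0xdb
body[2] sub  r3, r3, #45 → r3=0x6a
body[3] add  r2, r2, #45 → r2=0x97
body[4] sub  r2, r3, r1 → r2=0x43
epilogue: pop r4=0xdc, sp=0x8b
prologue pushed ['r4'] at ['0x8a']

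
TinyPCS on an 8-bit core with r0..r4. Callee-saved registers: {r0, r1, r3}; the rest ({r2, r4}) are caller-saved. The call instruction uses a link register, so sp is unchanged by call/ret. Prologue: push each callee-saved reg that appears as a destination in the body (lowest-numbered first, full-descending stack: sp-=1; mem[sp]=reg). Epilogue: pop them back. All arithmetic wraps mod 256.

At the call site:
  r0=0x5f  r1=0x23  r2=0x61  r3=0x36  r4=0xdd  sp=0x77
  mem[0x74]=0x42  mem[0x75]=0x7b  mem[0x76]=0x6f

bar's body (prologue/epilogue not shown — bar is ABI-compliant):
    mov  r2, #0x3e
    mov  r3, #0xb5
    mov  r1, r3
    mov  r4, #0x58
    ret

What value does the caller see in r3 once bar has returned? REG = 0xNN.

REG = 0x36

prologue: push r1 → mem[0x76]=0x23, sp=0x76
prologue: push r3 → mem[0x75]=0x36, sp=0x75
body[0] mov  r2, #0x3e → r2=0x3e
body[1] mov  r3, #0xb5 → r3=0xb5
body[2] mov  r1, r3 → r1=0xb5
body[3] mov  r4, #0x58 → r4=0x58
epilogue: pop r3=0x36, sp=0x76
epilogue: pop r1=0x23, sp=0x77
r3 is callee-saved → restored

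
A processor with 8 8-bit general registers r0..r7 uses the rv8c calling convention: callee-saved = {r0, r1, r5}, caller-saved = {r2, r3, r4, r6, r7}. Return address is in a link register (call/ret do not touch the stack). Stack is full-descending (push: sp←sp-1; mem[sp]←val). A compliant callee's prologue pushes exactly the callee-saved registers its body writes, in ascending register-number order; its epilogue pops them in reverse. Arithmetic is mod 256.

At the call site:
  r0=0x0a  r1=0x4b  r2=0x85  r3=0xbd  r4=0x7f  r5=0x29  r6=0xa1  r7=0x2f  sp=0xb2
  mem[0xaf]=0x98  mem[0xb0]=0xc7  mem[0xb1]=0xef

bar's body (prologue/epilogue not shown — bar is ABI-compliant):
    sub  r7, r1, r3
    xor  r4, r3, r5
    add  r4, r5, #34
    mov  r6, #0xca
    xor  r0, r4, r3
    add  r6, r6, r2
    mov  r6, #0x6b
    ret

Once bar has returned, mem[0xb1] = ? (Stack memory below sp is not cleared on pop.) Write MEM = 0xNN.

MEM = 0x0a

prologue: push r0 → mem[0xb1]=0x0a, sp=0xb1
body[0] sub  r7, r1, r3 → r7=0x8e
body[1] xor  r4, r3, r5 → r4=0x94
body[2] add  r4, r5, #34 → r4=0x4b
body[3] mov  r6, #0xca → r6=0xca
body[4] xor  r0, r4, r3 → r0=0xf6
body[5] add  r6, r6, r2 → r6=0x4f
body[6] mov  r6, #0x6b → r6=0x6b
epilogue: pop r0=0x0a, sp=0xb2
prologue pushed ['r0'] at ['0xb1']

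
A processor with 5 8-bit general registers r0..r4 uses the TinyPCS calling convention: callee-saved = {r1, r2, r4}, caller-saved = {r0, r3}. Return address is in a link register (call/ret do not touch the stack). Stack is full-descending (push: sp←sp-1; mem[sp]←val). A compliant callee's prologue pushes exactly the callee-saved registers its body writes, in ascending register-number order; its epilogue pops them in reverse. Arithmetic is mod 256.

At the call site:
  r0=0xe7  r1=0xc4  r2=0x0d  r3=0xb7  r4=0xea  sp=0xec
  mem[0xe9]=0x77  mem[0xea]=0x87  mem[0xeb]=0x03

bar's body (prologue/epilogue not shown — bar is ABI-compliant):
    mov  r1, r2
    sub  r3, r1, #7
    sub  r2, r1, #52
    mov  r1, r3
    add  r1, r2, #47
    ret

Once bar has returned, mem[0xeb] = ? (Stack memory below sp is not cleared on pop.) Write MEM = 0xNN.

prologue: push r1 → mem[0xeb]=0xc4, sp=0xeb
prologue: push r2 → mem[0xea]=0x0d, sp=0xea
body[0] mov  r1, r2 → r1=0x0d
body[1] sub  r3, r1, #7 → r3=0x06
body[2] sub  r2, r1, #52 → r2=0xd9
body[3] mov  r1, r3 → r1=0x06
body[4] add  r1, r2, #47 → r1=0x08
epilogue: pop r2=0x0d, sp=0xeb
epilogue: pop r1=0xc4, sp=0xec
prologue pushed ['r1', 'r2'] at ['0xeb', '0xea']

MEM = 0xc4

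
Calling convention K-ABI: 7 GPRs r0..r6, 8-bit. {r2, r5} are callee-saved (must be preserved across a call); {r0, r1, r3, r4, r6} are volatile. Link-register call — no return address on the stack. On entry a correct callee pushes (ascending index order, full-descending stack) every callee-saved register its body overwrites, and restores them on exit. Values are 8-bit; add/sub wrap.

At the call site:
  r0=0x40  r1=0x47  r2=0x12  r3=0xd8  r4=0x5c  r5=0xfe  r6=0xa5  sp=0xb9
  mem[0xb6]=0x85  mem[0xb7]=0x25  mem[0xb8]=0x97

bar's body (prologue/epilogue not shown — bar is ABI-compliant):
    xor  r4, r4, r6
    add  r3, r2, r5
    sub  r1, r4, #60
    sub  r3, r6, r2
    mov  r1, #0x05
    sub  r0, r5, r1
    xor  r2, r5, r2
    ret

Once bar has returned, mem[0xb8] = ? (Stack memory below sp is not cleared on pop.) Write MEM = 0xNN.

MEM = 0x12

prologue: push r2 → mem[0xb8]=0x12, sp=0xb8
body[0] xor  r4, r4, r6 → r4=0xf9
body[1] add  r3, r2, r5 → r3=0x10
body[2] sub  r1, r4, #60 → r1=0xbd
body[3] sub  r3, r6, r2 → r3=0x93
body[4] mov  r1, #0x05 → r1=0x05
body[5] sub  r0, r5, r1 → r0=0xf9
body[6] xor  r2, r5, r2 → r2=0xec
epilogue: pop r2=0x12, sp=0xb9
prologue pushed ['r2'] at ['0xb8']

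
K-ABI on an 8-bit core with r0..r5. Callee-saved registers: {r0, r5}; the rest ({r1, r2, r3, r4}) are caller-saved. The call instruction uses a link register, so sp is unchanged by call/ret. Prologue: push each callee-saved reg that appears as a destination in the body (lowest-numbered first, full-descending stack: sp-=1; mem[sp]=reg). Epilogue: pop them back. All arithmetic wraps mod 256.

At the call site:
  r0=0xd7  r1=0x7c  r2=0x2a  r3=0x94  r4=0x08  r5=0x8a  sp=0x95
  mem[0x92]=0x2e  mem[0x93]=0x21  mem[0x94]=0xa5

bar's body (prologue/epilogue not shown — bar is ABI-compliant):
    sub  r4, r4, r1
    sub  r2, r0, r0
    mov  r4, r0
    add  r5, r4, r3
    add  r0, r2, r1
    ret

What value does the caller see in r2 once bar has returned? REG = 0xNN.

REG = 0x00

prologue: push r0 -> mem[0x94]=0xd7, sp=0x94
prologue: push r5 -> mem[0x93]=0x8a, sp=0x93
body[0] sub  r4, r4, r1 -> r4=0x8c
body[1] sub  r2, r0, r0 -> r2=0x00
body[2] mov  r4, r0 -> r4=0xd7
body[3] add  r5, r4, r3 -> r5=0x6b
body[4] add  r0, r2, r1 -> r0=0x7c
epilogue: pop r5=0x8a, sp=0x94
epilogue: pop r0=0xd7, sp=0x95
r2 is caller-saved -> body value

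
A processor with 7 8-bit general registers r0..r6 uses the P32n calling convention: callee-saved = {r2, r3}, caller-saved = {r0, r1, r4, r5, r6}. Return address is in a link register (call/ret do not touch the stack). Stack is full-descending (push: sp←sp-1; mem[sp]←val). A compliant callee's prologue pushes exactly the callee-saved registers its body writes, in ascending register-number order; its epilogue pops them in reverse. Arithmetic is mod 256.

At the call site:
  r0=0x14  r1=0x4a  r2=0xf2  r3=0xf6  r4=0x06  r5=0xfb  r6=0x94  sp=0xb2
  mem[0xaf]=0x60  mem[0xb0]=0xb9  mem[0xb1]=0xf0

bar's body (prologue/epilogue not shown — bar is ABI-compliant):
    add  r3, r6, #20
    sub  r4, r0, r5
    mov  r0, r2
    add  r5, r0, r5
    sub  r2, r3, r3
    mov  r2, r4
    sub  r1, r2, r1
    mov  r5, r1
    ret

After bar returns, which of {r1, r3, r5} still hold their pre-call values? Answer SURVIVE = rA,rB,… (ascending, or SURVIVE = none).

SURVIVE = r3

prologue: push r2 → mem[0xb1]=0xf2, sp=0xb1
prologue: push r3 → mem[0xb0]=0xf6, sp=0xb0
body[0] add  r3, r6, #20 → r3=0xa8
body[1] sub  r4, r0, r5 → r4=0x19
body[2] mov  r0, r2 → r0=0xf2
body[3] add  r5, r0, r5 → r5=0xed
body[4] sub  r2, r3, r3 → r2=0x00
body[5] mov  r2, r4 → r2=0x19
body[6] sub  r1, r2, r1 → r1=0xcf
body[7] mov  r5, r1 → r5=0xcf
epilogue: pop r3=0xf6, sp=0xb1
epilogue: pop r2=0xf2, sp=0xb2
r1: caller-saved, written=True
r3: callee-saved, written=True
r5: caller-saved, written=True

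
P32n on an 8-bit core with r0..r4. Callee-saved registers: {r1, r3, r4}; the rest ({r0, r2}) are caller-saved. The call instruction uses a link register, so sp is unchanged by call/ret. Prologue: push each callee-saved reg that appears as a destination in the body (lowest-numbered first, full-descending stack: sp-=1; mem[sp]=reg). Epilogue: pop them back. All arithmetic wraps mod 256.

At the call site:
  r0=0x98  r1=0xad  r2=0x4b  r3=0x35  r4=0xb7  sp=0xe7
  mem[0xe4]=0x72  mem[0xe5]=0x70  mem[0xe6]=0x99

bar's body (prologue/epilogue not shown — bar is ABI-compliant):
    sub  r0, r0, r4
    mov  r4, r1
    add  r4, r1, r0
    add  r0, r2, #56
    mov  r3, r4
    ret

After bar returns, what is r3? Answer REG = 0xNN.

prologue: push r3 -> mem[0xe6]=0x35, sp=0xe6
prologue: push r4 -> mem[0xe5]=0xb7, sp=0xe5
body[0] sub  r0, r0, r4 -> r0=0xe1
body[1] mov  r4, r1 -> r4=0xad
body[2] add  r4, r1, r0 -> r4=0x8e
body[3] add  r0, r2, #56 -> r0=0x83
body[4] mov  r3, r4 -> r3=0x8e
epilogue: pop r4=0xb7, sp=0xe6
epilogue: pop r3=0x35, sp=0xe7
r3 is callee-saved -> restored

REG = 0x35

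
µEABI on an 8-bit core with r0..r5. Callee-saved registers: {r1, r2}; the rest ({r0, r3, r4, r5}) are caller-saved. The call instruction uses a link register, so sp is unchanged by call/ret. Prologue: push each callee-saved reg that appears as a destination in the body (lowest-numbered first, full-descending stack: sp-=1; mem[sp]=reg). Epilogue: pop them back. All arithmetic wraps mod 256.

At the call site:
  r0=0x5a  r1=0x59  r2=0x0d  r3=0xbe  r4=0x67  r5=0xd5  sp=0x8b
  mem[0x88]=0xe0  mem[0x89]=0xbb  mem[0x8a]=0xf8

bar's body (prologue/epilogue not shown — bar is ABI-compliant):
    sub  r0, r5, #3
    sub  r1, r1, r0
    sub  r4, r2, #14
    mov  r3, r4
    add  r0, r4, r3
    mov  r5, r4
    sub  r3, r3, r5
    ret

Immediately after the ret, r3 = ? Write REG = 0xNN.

REG = 0x00

prologue: push r1 → mem[0x8a]=0x59, sp=0x8a
body[0] sub  r0, r5, #3 → r0=0xd2
body[1] sub  r1, r1, r0 → r1=0x87
body[2] sub  r4, r2, #14 → r4=0xff
body[3] mov  r3, r4 → r3=0xff
body[4] add  r0, r4, r3 → r0=0xfe
body[5] mov  r5, r4 → r5=0xff
body[6] sub  r3, r3, r5 → r3=0x00
epilogue: pop r1=0x59, sp=0x8b
r3 is caller-saved → body value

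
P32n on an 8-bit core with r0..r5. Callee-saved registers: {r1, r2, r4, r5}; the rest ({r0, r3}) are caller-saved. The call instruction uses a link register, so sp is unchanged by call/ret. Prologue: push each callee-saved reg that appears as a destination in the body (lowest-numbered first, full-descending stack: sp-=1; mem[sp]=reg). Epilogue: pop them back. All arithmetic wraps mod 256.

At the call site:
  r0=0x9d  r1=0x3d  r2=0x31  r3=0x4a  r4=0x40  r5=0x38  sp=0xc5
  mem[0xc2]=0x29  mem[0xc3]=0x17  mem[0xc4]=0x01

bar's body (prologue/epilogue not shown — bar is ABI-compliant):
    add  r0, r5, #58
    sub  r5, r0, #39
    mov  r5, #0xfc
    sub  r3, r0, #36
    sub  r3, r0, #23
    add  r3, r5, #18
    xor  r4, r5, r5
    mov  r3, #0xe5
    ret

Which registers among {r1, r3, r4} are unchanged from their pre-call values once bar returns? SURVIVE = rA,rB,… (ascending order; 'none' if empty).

SURVIVE = r1,r4

prologue: push r4 → mem[0xc4]=0x40, sp=0xc4
prologue: push r5 → mem[0xc3]=0x38, sp=0xc3
body[0] add  r0, r5, #58 → r0=0x72
body[1] sub  r5, r0, #39 → r5=0x4b
body[2] mov  r5, #0xfc → r5=0xfc
body[3] sub  r3, r0, #36 → r3=0x4e
body[4] sub  r3, r0, #23 → r3=0x5b
body[5] add  r3, r5, #18 → r3=0x0e
body[6] xor  r4, r5, r5 → r4=0x00
body[7] mov  r3, #0xe5 → r3=0xe5
epilogue: pop r5=0x38, sp=0xc4
epilogue: pop r4=0x40, sp=0xc5
r1: callee-saved, written=False
r3: caller-saved, written=True
r4: callee-saved, written=True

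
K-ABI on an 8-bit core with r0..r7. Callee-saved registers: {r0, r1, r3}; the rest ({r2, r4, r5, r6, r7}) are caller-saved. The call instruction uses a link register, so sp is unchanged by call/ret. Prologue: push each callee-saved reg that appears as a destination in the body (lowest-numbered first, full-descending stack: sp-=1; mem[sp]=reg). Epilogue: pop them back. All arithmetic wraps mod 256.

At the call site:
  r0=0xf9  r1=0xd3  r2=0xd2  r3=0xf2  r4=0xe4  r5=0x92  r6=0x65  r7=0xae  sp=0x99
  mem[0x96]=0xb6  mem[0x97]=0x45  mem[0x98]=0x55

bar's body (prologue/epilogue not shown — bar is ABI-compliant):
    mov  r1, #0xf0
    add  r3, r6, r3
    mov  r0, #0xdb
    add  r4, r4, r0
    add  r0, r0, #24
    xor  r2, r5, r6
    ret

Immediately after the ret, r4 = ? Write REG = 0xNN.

prologue: push r0 → mem[0x98]=0xf9, sp=0x98
prologue: push r1 → mem[0x97]=0xd3, sp=0x97
prologue: push r3 → mem[0x96]=0xf2, sp=0x96
body[0] mov  r1, #0xf0 → r1=0xf0
body[1] add  r3, r6, r3 → r3=0x57
body[2] mov  r0, #0xdb → r0=0xdb
body[3] add  r4, r4, r0 → r4=0xbf
body[4] add  r0, r0, #24 → r0=0xf3
body[5] xor  r2, r5, r6 → r2=0xf7
epilogue: pop r3=0xf2, sp=0x97
epilogue: pop r1=0xd3, sp=0x98
epilogue: pop r0=0xf9, sp=0x99
r4 is caller-saved → body value

REG = 0xbf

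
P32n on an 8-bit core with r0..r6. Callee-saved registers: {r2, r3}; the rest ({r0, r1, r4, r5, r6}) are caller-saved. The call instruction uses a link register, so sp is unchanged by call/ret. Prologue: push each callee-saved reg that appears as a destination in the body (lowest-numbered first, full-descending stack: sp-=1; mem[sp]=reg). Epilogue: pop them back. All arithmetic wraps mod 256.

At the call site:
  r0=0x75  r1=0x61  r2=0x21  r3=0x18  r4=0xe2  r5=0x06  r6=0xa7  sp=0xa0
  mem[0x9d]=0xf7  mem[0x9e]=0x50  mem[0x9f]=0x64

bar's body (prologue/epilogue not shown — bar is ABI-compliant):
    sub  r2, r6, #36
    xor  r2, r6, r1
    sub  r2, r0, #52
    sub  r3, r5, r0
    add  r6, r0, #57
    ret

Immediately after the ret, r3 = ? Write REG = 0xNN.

REG = 0x18

prologue: push r2 → mem[0x9f]=0x21, sp=0x9f
prologue: push r3 → mem[0x9e]=0x18, sp=0x9e
body[0] sub  r2, r6, #36 → r2=0x83
body[1] xor  r2, r6, r1 → r2=0xc6
body[2] sub  r2, r0, #52 → r2=0x41
body[3] sub  r3, r5, r0 → r3=0x91
body[4] add  r6, r0, #57 → r6=0xae
epilogue: pop r3=0x18, sp=0x9f
epilogue: pop r2=0x21, sp=0xa0
r3 is callee-saved → restored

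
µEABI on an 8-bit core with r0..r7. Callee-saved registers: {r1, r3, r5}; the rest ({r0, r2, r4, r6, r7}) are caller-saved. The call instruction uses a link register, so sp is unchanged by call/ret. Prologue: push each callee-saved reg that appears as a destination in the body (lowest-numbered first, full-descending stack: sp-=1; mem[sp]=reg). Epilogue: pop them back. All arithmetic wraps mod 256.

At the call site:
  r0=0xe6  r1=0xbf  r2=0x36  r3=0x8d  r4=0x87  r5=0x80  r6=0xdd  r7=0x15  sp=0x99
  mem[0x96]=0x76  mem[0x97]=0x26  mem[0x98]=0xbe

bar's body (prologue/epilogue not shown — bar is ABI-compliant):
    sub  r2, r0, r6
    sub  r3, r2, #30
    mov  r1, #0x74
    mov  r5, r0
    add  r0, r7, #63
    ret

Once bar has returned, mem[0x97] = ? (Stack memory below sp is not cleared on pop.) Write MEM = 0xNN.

MEM = 0x8d

prologue: push r1 → mem[0x98]=0xbf, sp=0x98
prologue: push r3 → mem[0x97]=0x8d, sp=0x97
prologue: push r5 → mem[0x96]=0x80, sp=0x96
body[0] sub  r2, r0, r6 → r2=0x09
body[1] sub  r3, r2, #30 → r3=0xeb
body[2] mov  r1, #0x74 → r1=0x74
body[3] mov  r5, r0 → r5=0xe6
body[4] add  r0, r7, #63 → r0=0x54
epilogue: pop r5=0x80, sp=0x97
epilogue: pop r3=0x8d, sp=0x98
epilogue: pop r1=0xbf, sp=0x99
prologue pushed ['r1', 'r3', 'r5'] at ['0x98', '0x97', '0x96']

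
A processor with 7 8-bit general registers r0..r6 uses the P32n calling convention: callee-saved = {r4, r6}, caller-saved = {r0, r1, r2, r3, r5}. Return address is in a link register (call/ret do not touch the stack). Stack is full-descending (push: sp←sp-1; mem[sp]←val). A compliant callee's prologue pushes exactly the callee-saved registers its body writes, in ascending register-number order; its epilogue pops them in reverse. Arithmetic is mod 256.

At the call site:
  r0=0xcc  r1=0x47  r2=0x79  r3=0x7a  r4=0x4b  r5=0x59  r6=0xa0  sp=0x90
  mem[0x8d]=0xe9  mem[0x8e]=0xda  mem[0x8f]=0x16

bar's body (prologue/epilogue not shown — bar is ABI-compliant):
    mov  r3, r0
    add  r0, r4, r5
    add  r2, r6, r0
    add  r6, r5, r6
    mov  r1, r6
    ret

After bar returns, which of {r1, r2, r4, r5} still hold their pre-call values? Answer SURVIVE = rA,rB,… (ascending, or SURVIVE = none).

SURVIVE = r4,r5

prologue: push r6 -> mem[0x8f]=0xa0, sp=0x8f
body[0] mov  r3, r0 -> r3=0xcc
body[1] add  r0, r4, r5 -> r0=0xa4
body[2] add  r2, r6, r0 -> r2=0x44
body[3] add  r6, r5, r6 -> r6=0xf9
body[4] mov  r1, r6 -> r1=0xf9
epilogue: pop r6=0xa0, sp=0x90
r1: caller-saved, written=True
r2: caller-saved, written=True
r4: callee-saved, written=False
r5: caller-saved, written=False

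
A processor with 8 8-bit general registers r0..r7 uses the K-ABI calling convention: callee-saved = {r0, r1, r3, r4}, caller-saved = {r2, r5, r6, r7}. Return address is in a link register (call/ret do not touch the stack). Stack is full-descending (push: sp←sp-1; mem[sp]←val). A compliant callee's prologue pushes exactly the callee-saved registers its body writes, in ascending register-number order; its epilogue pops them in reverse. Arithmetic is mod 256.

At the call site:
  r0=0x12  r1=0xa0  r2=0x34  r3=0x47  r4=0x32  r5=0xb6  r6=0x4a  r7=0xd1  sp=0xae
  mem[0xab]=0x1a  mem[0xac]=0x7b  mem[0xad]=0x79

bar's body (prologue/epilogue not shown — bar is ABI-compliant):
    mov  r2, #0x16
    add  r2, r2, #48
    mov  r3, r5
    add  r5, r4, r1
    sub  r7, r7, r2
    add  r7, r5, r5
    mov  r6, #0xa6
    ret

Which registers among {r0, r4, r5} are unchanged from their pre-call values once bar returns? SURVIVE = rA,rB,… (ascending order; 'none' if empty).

prologue: push r3 → mem[0xad]=0x47, sp=0xad
body[0] mov  r2, #0x16 → r2=0x16
body[1] add  r2, r2, #48 → r2=0x46
body[2] mov  r3, r5 → r3=0xb6
body[3] add  r5, r4, r1 → r5=0xd2
body[4] sub  r7, r7, r2 → r7=0x8b
body[5] add  r7, r5, r5 → r7=0xa4
body[6] mov  r6, #0xa6 → r6=0xa6
epilogue: pop r3=0x47, sp=0xae
r0: callee-saved, written=False
r4: callee-saved, written=False
r5: caller-saved, written=True

SURVIVE = r0,r4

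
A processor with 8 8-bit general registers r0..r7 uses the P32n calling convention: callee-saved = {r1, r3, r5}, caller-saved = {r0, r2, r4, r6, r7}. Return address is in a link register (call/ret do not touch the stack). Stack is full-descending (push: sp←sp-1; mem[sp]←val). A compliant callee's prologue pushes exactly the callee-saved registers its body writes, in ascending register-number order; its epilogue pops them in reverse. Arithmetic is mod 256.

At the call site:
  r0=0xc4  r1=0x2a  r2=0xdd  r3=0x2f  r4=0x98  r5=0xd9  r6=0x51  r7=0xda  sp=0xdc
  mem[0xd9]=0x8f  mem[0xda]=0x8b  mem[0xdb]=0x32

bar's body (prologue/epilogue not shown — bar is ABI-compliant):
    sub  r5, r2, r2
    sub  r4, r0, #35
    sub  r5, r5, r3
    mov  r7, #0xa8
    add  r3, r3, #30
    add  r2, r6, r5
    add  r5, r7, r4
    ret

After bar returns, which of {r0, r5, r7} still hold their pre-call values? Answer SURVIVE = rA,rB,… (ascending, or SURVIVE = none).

prologue: push r3 → mem[0xdb]=0x2f, sp=0xdb
prologue: push r5 → mem[0xda]=0xd9, sp=0xda
body[0] sub  r5, r2, r2 → r5=0x00
body[1] sub  r4, r0, #35 → r4=0xa1
body[2] sub  r5, r5, r3 → r5=0xd1
body[3] mov  r7, #0xa8 → r7=0xa8
body[4] add  r3, r3, #30 → r3=0x4d
body[5] add  r2, r6, r5 → r2=0x22
body[6] add  r5, r7, r4 → r5=0x49
epilogue: pop r5=0xd9, sp=0xdb
epilogue: pop r3=0x2f, sp=0xdc
r0: caller-saved, written=False
r5: callee-saved, written=True
r7: caller-saved, written=True

SURVIVE = r0,r5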